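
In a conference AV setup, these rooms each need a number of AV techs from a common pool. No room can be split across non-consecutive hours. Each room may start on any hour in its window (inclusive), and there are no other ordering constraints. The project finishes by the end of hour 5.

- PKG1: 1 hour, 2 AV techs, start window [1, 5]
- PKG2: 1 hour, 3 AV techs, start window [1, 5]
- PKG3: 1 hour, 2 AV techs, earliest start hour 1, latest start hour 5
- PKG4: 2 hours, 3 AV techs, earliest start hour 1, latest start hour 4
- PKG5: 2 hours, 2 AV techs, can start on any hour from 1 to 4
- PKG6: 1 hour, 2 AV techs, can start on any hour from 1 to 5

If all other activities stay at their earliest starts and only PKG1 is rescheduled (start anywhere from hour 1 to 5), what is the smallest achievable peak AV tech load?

PKG1@1: h1:14  h2:5  h3:0  h4:0  h5:0 → peak 14
PKG1@2: h1:12  h2:7  h3:0  h4:0  h5:0 → peak 12
PKG1@3: h1:12  h2:5  h3:2  h4:0  h5:0 → peak 12
PKG1@4: h1:12  h2:5  h3:0  h4:2  h5:0 → peak 12
PKG1@5: h1:12  h2:5  h3:0  h4:0  h5:2 → peak 12
Best is PKG1@2, peak 12.

12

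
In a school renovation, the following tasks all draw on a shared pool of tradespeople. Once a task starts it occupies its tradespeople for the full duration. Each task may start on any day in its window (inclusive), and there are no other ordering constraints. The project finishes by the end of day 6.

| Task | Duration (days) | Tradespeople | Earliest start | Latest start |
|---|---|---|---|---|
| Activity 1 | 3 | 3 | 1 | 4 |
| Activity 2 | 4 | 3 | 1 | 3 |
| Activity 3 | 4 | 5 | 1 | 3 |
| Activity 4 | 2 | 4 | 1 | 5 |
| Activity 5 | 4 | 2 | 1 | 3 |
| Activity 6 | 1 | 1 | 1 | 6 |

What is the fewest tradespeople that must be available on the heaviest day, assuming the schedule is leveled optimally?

13

Early-start (Activity 1@1, Activity 2@1, Activity 3@1, Activity 4@1, Activity 5@1, Activity 6@1) gives peak 18: d1:18  d2:17  d3:13  d4:10  d5:0  d6:0.
Shift Activity 4→5, Activity 6→4.
Schedule Activity 1@1, Activity 2@1, Activity 3@1, Activity 4@5, Activity 5@1, Activity 6@4: d1:13  d2:13  d3:13  d4:11  d5:4  d6:4 — peak 13.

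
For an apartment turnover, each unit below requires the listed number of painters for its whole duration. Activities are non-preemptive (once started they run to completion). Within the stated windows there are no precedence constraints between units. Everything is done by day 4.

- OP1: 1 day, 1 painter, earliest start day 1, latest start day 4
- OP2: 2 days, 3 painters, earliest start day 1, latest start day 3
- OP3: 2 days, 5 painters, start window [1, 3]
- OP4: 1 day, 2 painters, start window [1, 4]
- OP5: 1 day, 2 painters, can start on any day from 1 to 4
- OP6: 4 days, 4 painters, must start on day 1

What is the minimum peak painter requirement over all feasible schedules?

10

Early-start (OP1@1, OP2@1, OP3@1, OP4@1, OP5@1, OP6@1) gives peak 17: d1:17  d2:12  d3:4  d4:4.
Shift OP3→3, OP5→2.
Schedule OP1@1, OP2@1, OP3@3, OP4@1, OP5@2, OP6@1: d1:10  d2:9  d3:9  d4:9 — peak 10.
Total painter-days = 37 over 4 days ⇒ peak ≥ ⌈37/4⌉ = 10, so 10 is optimal.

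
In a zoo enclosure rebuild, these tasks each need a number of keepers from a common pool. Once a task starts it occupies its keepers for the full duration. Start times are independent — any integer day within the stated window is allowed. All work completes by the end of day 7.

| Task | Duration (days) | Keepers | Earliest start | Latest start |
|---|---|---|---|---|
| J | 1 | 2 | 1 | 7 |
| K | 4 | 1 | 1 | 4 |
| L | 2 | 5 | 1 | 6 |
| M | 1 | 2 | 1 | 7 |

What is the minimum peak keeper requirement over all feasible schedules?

5

Early-start (J@1, K@1, L@1, M@1) gives peak 10: d1:10  d2:6  d3:1  d4:1  d5:0  d6:0  d7:0.
Shift L→5.
Schedule J@1, K@1, L@5, M@1: d1:5  d2:1  d3:1  d4:1  d5:5  d6:5  d7:0 — peak 5.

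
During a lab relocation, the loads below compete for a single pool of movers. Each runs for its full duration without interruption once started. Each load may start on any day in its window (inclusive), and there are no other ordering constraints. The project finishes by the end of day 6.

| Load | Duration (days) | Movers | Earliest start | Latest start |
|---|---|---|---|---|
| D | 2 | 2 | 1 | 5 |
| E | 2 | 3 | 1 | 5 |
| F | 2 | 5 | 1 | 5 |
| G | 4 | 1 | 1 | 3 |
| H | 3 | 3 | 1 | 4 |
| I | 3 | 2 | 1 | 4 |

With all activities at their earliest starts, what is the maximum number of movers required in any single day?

Early-start schedule: D@1, E@1, F@1, G@1, H@1, I@1.
Load per day: day 1: 16, day 2: 16, day 3: 6, day 4: 1, day 5: 0, day 6: 0.
Peak is 16.

16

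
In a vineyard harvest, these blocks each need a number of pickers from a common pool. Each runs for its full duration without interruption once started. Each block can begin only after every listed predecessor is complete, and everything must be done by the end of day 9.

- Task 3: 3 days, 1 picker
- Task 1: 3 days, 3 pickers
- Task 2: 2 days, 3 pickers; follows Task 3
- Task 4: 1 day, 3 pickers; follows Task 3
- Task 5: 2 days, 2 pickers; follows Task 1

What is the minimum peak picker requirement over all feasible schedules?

Early-start (Task 3@1, Task 1@1, Task 2@4, Task 4@4, Task 5@4) gives peak 8: d1:4  d2:4  d3:4  d4:8  d5:5  d6:0  d7:0  d8:0  d9:0.
Shift Task 3→4, Task 2→7, Task 4→9.
Schedule Task 3@4, Task 1@1, Task 2@7, Task 4@9, Task 5@4: d1:3  d2:3  d3:3  d4:3  d5:3  d6:1  d7:3  d8:3  d9:3 — peak 3.
Total picker-days = 25 over 9 days ⇒ peak ≥ ⌈25/9⌉ = 3, so 3 is optimal.

3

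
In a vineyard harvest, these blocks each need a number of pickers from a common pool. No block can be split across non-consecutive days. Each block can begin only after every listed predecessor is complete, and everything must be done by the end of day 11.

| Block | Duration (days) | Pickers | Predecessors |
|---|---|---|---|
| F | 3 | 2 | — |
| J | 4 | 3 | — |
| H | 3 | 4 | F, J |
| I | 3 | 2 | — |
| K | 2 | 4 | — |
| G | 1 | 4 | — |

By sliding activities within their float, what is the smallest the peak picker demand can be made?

6

Early-start (F@1, J@1, H@5, I@1, K@1, G@1) gives peak 15: d1:15  d2:11  d3:7  d4:3  d5:4  d6:4  d7:4  d8:0  d9:0  d10:0  d11:0.
Shift I→4, K→8, G→10.
Schedule F@1, J@1, H@5, I@4, K@8, G@10: d1:5  d2:5  d3:5  d4:5  d5:6  d6:6  d7:4  d8:4  d9:4  d10:4  d11:0 — peak 6.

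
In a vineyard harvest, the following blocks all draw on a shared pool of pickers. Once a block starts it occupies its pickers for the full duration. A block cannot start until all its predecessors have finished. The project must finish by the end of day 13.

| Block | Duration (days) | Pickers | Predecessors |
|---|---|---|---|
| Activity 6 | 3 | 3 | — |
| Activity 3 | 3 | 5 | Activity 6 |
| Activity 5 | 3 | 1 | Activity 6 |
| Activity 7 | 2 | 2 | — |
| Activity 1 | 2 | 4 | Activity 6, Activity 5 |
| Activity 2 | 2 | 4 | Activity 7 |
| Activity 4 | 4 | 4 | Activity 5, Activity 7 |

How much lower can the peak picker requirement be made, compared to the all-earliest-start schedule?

Early-start peak: d1:5  d2:5  d3:7  d4:10  d5:6  d6:6  d7:8  d8:8  d9:4  d10:4  d11:0  d12:0  d13:0 ⇒ 10.
Leveled (Activity 6@1, Activity 3@5, Activity 5@4, Activity 7@1, Activity 1@8, Activity 2@3, Activity 4@10): d1:5  d2:5  d3:7  d4:5  d5:6  d6:6  d7:5  d8:4  d9:4  d10:4  d11:4  d12:4  d13:4 ⇒ 7.
Reduction 10 − 7 = 3.

3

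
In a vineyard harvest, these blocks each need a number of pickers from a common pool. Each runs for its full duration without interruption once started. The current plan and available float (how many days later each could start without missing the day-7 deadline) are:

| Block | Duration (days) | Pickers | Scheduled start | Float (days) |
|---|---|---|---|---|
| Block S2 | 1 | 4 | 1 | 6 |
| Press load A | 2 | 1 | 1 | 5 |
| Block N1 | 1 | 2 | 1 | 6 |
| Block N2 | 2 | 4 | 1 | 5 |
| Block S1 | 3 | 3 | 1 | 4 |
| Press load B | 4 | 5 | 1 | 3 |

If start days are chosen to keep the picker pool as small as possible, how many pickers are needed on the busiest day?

Early-start (Block S2@1, Press load A@1, Block N1@1, Block N2@1, Block S1@1, Press load B@1) gives peak 19: d1:19  d2:13  d3:8  d4:5  d5:0  d6:0  d7:0.
Shift Press load A→4, Block N1→6, Block N2→2, Press load B→4.
Schedule Block S2@1, Press load A@4, Block N1@6, Block N2@2, Block S1@1, Press load B@4: d1:7  d2:7  d3:7  d4:6  d5:6  d6:7  d7:5 — peak 7.
Total picker-days = 45 over 7 days ⇒ peak ≥ ⌈45/7⌉ = 7, so 7 is optimal.

7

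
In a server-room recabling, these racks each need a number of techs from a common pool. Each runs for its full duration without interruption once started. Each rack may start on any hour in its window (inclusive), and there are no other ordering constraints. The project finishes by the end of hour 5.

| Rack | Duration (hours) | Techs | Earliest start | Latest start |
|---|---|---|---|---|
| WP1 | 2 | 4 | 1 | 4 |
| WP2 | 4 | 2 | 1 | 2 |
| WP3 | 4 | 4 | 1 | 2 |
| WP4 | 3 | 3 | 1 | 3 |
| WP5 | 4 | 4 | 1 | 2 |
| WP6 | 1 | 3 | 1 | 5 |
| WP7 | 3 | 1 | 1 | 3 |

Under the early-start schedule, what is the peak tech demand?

21

Early-start schedule: WP1@1, WP2@1, WP3@1, WP4@1, WP5@1, WP6@1, WP7@1.
Load per hour: hour 1: 21, hour 2: 18, hour 3: 14, hour 4: 10, hour 5: 0.
Peak is 21.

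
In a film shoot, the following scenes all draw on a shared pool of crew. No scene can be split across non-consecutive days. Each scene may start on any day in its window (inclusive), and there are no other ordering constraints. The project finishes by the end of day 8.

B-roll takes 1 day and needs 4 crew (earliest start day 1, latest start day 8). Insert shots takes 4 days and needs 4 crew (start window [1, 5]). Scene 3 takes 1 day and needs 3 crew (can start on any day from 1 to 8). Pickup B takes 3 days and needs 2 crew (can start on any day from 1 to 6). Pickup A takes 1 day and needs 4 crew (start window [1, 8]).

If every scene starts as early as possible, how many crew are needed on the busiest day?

17

Early-start schedule: B-roll@1, Insert shots@1, Scene 3@1, Pickup B@1, Pickup A@1.
Load per day: day 1: 17, day 2: 6, day 3: 6, day 4: 4, day 5: 0, day 6: 0, day 7: 0, day 8: 0.
Peak is 17.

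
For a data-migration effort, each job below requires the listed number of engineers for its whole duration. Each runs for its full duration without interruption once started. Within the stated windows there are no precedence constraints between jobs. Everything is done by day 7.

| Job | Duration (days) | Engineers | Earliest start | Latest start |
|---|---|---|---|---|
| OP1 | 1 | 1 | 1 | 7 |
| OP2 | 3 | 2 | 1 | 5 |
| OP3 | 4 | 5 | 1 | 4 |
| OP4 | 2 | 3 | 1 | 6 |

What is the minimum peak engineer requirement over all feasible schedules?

5

Early-start (OP1@1, OP2@1, OP3@1, OP4@1) gives peak 11: d1:11  d2:10  d3:7  d4:5  d5:0  d6:0  d7:0.
Shift OP3→4, OP4→2.
Schedule OP1@1, OP2@1, OP3@4, OP4@2: d1:3  d2:5  d3:5  d4:5  d5:5  d6:5  d7:5 — peak 5.
Total engineer-days = 33 over 7 days ⇒ peak ≥ ⌈33/7⌉ = 5, so 5 is optimal.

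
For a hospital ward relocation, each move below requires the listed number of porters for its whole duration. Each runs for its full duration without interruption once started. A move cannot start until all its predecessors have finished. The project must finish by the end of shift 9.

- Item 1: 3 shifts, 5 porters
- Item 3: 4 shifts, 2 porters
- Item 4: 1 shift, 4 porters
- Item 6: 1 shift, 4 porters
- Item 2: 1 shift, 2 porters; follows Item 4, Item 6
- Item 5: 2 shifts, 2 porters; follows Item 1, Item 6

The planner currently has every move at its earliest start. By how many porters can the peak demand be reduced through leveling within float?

Early-start peak: s1:15  s2:9  s3:7  s4:4  s5:2  s6:0  s7:0  s8:0  s9:0 ⇒ 15.
Leveled (Item 1@1, Item 3@6, Item 4@4, Item 6@5, Item 2@6, Item 5@7): s1:5  s2:5  s3:5  s4:4  s5:4  s6:4  s7:4  s8:4  s9:2 ⇒ 5.
Reduction 15 − 5 = 10.

10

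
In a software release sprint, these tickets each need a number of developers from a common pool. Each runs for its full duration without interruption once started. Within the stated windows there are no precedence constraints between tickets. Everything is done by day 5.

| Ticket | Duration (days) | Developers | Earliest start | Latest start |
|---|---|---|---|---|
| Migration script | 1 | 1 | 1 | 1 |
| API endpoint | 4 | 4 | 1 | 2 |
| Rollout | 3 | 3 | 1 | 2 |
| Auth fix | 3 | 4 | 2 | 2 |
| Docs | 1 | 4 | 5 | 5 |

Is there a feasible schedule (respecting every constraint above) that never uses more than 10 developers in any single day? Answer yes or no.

no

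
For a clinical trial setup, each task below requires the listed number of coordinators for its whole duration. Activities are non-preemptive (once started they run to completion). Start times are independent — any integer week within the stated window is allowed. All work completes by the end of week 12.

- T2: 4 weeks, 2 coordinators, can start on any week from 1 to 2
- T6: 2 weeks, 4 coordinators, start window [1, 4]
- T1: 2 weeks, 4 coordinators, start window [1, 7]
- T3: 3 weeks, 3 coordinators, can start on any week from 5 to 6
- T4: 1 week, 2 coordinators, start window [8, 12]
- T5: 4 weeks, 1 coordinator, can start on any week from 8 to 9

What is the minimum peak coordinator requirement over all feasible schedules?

6

Early-start (T2@1, T6@1, T1@1, T3@5, T4@8, T5@8) gives peak 10: w1:10  w2:10  w3:2  w4:2  w5:3  w6:3  w7:3  w8:3  w9:1  w10:1  w11:1  w12:0.
Shift T1→3.
Schedule T2@1, T6@1, T1@3, T3@5, T4@8, T5@8: w1:6  w2:6  w3:6  w4:6  w5:3  w6:3  w7:3  w8:3  w9:1  w10:1  w11:1  w12:0 — peak 6.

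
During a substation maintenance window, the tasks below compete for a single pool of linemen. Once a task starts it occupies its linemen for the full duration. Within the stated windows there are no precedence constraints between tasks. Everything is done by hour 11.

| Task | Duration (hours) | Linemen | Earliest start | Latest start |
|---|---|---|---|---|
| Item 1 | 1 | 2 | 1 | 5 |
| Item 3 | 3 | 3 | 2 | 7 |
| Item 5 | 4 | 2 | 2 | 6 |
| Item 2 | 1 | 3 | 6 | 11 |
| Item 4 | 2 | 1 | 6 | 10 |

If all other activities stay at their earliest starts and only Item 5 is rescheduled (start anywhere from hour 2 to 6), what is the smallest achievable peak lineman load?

Item 5@2: h1:2  h2:5  h3:5  h4:5  h5:2  h6:4  h7:1  h8:0  h9:0  h10:0  h11:0 → peak 5
Item 5@3: h1:2  h2:3  h3:5  h4:5  h5:2  h6:6  h7:1  h8:0  h9:0  h10:0  h11:0 → peak 6
Item 5@4: h1:2  h2:3  h3:3  h4:5  h5:2  h6:6  h7:3  h8:0  h9:0  h10:0  h11:0 → peak 6
Item 5@5: h1:2  h2:3  h3:3  h4:3  h5:2  h6:6  h7:3  h8:2  h9:0  h10:0  h11:0 → peak 6
Item 5@6: h1:2  h2:3  h3:3  h4:3  h5:0  h6:6  h7:3  h8:2  h9:2  h10:0  h11:0 → peak 6
Best is Item 5@2, peak 5.

5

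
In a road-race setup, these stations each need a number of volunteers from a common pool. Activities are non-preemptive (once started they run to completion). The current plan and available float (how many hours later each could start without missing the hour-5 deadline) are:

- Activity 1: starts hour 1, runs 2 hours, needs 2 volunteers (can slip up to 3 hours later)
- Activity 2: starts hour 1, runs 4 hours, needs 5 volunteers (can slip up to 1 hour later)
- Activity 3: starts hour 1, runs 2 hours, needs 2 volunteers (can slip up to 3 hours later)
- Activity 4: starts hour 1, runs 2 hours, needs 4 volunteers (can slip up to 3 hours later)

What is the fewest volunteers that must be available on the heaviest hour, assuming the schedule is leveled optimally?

9

Early-start (Activity 1@1, Activity 2@1, Activity 3@1, Activity 4@1) gives peak 13: h1:13  h2:13  h3:5  h4:5  h5:0.
Shift Activity 4→3.
Schedule Activity 1@1, Activity 2@1, Activity 3@1, Activity 4@3: h1:9  h2:9  h3:9  h4:9  h5:0 — peak 9.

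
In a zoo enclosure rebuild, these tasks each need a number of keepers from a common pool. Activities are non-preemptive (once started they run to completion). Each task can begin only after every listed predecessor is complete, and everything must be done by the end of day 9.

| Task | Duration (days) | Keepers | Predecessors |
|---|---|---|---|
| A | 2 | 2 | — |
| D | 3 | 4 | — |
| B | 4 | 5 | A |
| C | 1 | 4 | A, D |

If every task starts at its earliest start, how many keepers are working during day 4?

At early start, day 4 has: B, C.
Demand: 5 + 4 = 9.

9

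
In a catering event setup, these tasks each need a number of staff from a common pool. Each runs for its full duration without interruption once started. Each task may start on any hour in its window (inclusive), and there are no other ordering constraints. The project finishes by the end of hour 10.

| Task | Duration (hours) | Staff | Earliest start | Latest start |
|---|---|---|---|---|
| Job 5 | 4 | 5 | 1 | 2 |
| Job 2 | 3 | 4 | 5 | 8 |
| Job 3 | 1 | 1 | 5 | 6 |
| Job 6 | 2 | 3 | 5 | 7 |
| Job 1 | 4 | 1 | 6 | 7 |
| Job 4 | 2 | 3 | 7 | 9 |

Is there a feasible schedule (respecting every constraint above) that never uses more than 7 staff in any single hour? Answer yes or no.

yes

Schedule Job 5@1, Job 2@6, Job 3@5, Job 6@5, Job 1@7, Job 4@9: h1:5  h2:5  h3:5  h4:5  h5:4  h6:7  h7:5  h8:5  h9:4  h10:4 — peak 7 ≤ 7.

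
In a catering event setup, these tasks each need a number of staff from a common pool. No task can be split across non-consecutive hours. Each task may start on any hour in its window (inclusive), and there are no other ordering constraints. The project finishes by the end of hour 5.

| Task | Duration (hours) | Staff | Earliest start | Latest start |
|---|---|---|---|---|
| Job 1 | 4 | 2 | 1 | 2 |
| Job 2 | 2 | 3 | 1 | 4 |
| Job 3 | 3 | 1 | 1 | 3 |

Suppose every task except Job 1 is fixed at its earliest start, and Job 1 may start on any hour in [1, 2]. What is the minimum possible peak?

6

Job 1@1: h1:6  h2:6  h3:3  h4:2  h5:0 → peak 6
Job 1@2: h1:4  h2:6  h3:3  h4:2  h5:2 → peak 6
Best is Job 1@1, peak 6.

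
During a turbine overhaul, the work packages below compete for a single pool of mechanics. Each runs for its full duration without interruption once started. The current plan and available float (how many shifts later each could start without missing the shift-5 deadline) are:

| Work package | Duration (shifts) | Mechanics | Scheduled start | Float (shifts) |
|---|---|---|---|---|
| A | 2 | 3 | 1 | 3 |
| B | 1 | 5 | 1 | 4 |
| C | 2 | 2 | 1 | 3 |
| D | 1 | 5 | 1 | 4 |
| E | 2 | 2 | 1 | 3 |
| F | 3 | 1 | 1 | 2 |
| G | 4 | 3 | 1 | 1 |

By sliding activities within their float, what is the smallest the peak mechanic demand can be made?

Early-start (A@1, B@1, C@1, D@1, E@1, F@1, G@1) gives peak 21: s1:21  s2:11  s3:4  s4:3  s5:0.
Shift C→3, D→5, E→3, F→2, G→2.
Schedule A@1, B@1, C@3, D@5, E@3, F@2, G@2: s1:8  s2:7  s3:8  s4:8  s5:8 — peak 8.
Total mechanic-shifts = 39 over 5 shifts ⇒ peak ≥ ⌈39/5⌉ = 8, so 8 is optimal.

8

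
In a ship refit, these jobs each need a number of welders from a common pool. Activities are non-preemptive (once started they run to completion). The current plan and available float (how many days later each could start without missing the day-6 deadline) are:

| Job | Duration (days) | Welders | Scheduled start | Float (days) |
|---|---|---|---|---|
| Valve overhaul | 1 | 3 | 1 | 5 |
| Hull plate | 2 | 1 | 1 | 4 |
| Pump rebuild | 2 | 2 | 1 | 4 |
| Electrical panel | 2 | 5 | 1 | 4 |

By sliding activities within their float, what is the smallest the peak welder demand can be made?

Early-start (Valve overhaul@1, Hull plate@1, Pump rebuild@1, Electrical panel@1) gives peak 11: d1:11  d2:8  d3:0  d4:0  d5:0  d6:0.
Shift Pump rebuild→2, Electrical panel→4.
Schedule Valve overhaul@1, Hull plate@1, Pump rebuild@2, Electrical panel@4: d1:4  d2:3  d3:2  d4:5  d5:5  d6:0 — peak 5.

5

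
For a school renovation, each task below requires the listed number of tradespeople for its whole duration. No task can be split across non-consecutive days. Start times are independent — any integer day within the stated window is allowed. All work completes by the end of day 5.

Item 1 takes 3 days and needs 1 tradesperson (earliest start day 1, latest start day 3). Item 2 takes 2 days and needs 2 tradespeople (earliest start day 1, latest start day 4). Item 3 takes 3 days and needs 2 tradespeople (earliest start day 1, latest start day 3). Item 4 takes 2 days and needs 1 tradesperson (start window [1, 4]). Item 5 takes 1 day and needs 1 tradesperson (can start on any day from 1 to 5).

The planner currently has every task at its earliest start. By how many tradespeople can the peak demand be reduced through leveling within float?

Early-start peak: d1:7  d2:6  d3:3  d4:0  d5:0 ⇒ 7.
Leveled (Item 1@1, Item 2@1, Item 3@3, Item 4@1, Item 5@3): d1:4  d2:4  d3:4  d4:2  d5:2 ⇒ 4.
Reduction 7 − 4 = 3.

3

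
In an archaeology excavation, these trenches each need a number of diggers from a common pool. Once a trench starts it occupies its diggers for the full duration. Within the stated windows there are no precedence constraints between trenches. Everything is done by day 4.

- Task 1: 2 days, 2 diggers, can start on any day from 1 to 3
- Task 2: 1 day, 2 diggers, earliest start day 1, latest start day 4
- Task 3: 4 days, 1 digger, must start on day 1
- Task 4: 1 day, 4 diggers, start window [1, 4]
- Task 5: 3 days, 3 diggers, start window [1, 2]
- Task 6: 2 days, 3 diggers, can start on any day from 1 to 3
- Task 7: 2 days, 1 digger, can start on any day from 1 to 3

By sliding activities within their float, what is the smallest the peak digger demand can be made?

8

Early-start (Task 1@1, Task 2@1, Task 3@1, Task 4@1, Task 5@1, Task 6@1, Task 7@1) gives peak 16: d1:16  d2:10  d3:4  d4:1.
Shift Task 4→4, Task 6→3, Task 7→2.
Schedule Task 1@1, Task 2@1, Task 3@1, Task 4@4, Task 5@1, Task 6@3, Task 7@2: d1:8  d2:7  d3:8  d4:8 — peak 8.
Total digger-days = 31 over 4 days ⇒ peak ≥ ⌈31/4⌉ = 8, so 8 is optimal.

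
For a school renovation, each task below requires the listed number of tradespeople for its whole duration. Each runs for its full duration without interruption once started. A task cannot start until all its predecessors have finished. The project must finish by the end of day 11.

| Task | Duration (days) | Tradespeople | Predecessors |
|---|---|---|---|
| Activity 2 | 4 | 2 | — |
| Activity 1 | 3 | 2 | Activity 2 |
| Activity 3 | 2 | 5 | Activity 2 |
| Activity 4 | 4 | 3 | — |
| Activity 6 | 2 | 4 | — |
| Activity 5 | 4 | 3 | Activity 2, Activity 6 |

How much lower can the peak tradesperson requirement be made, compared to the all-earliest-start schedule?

4

Early-start peak: d1:9  d2:9  d3:5  d4:5  d5:10  d6:10  d7:5  d8:3  d9:0  d10:0  d11:0 ⇒ 10.
Leveled (Activity 2@1, Activity 1@7, Activity 3@10, Activity 4@3, Activity 6@1, Activity 5@5): d1:6  d2:6  d3:5  d4:5  d5:6  d6:6  d7:5  d8:5  d9:2  d10:5  d11:5 ⇒ 6.
Reduction 10 − 6 = 4.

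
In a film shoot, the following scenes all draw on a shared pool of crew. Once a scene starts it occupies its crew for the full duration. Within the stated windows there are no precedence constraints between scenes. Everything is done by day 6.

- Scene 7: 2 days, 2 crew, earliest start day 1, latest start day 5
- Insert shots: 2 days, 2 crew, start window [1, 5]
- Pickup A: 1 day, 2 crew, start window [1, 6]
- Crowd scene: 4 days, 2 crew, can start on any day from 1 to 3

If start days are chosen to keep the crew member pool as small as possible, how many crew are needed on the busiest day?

4

Early-start (Scene 7@1, Insert shots@1, Pickup A@1, Crowd scene@1) gives peak 8: d1:8  d2:6  d3:2  d4:2  d5:0  d6:0.
Shift Pickup A→3, Crowd scene→3.
Schedule Scene 7@1, Insert shots@1, Pickup A@3, Crowd scene@3: d1:4  d2:4  d3:4  d4:2  d5:2  d6:2 — peak 4.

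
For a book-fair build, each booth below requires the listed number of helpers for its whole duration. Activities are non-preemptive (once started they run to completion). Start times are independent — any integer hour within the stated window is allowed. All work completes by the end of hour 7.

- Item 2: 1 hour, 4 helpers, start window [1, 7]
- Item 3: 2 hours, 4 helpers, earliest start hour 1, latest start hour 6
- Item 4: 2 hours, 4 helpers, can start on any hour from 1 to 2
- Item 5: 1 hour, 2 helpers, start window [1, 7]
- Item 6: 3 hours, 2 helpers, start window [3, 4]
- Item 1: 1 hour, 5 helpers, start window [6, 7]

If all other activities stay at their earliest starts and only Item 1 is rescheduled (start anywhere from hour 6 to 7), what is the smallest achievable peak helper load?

14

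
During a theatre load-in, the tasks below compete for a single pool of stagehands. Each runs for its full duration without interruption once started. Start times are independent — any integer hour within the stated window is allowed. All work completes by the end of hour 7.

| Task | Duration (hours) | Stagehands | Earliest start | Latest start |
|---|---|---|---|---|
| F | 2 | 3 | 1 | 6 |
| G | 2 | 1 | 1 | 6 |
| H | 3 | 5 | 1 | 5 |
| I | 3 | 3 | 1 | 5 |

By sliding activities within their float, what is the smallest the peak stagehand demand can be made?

Early-start (F@1, G@1, H@1, I@1) gives peak 12: h1:12  h2:12  h3:8  h4:0  h5:0  h6:0  h7:0.
Shift G→3, H→4.
Schedule F@1, G@3, H@4, I@1: h1:6  h2:6  h3:4  h4:6  h5:5  h6:5  h7:0 — peak 6.

6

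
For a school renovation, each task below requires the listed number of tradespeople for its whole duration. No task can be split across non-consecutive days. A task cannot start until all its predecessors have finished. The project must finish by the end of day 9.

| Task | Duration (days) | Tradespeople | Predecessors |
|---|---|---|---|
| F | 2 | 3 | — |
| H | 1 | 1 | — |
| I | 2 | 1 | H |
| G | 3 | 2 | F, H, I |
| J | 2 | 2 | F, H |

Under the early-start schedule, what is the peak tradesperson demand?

Early-start schedule: F@1, H@1, I@2, G@4, J@3.
Load per day: day 1: 4, day 2: 4, day 3: 3, day 4: 4, day 5: 2, day 6: 2, day 7: 0, day 8: 0, day 9: 0.
Peak is 4.

4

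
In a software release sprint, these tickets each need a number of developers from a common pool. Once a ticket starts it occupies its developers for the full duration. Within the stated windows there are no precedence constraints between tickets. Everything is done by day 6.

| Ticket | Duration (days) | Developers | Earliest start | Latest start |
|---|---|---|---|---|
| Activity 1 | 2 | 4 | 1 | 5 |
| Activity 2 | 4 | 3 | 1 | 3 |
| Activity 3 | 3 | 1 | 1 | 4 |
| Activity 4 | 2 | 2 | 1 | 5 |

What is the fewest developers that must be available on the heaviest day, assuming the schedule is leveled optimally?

Early-start (Activity 1@1, Activity 2@1, Activity 3@1, Activity 4@1) gives peak 10: d1:10  d2:10  d3:4  d4:3  d5:0  d6:0.
Shift Activity 2→3, Activity 4→4.
Schedule Activity 1@1, Activity 2@3, Activity 3@1, Activity 4@4: d1:5  d2:5  d3:4  d4:5  d5:5  d6:3 — peak 5.
Total developer-days = 27 over 6 days ⇒ peak ≥ ⌈27/6⌉ = 5, so 5 is optimal.

5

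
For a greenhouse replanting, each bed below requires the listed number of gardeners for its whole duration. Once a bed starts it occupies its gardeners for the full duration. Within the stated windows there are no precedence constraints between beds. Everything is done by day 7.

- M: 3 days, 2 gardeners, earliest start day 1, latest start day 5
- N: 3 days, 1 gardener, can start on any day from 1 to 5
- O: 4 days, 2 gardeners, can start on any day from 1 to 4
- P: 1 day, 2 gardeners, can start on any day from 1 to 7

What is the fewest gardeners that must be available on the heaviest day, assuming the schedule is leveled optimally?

Early-start (M@1, N@1, O@1, P@1) gives peak 7: d1:7  d2:5  d3:5  d4:2  d5:0  d6:0  d7:0.
Shift O→4, P→4.
Schedule M@1, N@1, O@4, P@4: d1:3  d2:3  d3:3  d4:4  d5:2  d6:2  d7:2 — peak 4.

4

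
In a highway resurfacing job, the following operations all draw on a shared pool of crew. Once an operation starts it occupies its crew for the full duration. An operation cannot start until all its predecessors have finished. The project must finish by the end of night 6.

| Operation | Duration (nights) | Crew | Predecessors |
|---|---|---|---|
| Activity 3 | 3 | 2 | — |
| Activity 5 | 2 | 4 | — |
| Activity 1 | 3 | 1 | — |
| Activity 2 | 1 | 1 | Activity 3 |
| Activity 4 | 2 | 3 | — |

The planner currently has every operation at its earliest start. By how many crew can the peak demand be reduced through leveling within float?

5

Early-start peak: n1:10  n2:10  n3:3  n4:1  n5:0  n6:0 ⇒ 10.
Leveled (Activity 3@1, Activity 5@4, Activity 1@3, Activity 2@6, Activity 4@1): n1:5  n2:5  n3:3  n4:5  n5:5  n6:1 ⇒ 5.
Reduction 10 − 5 = 5.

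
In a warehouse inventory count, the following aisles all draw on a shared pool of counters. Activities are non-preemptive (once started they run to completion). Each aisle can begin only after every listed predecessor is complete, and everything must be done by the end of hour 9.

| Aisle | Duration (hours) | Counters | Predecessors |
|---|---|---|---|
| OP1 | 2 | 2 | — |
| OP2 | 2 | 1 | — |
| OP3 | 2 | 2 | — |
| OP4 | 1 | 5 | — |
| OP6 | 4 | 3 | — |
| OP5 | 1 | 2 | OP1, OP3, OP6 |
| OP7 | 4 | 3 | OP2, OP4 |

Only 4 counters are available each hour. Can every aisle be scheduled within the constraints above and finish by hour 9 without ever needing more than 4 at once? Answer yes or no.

Total counter-hours = 41; over 9 hours the average is 41/9 > 4, so some hour must exceed 4.

no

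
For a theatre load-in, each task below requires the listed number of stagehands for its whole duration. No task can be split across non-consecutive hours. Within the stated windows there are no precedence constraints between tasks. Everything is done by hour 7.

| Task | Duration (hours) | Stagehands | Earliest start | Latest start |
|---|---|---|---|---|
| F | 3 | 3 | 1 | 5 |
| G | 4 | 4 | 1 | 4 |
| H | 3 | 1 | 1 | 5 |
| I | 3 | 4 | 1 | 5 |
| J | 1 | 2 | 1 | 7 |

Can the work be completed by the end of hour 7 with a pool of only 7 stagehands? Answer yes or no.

Schedule F@1, G@1, H@4, I@5, J@4: h1:7  h2:7  h3:7  h4:7  h5:5  h6:5  h7:4 — peak 7 ≤ 7.

yes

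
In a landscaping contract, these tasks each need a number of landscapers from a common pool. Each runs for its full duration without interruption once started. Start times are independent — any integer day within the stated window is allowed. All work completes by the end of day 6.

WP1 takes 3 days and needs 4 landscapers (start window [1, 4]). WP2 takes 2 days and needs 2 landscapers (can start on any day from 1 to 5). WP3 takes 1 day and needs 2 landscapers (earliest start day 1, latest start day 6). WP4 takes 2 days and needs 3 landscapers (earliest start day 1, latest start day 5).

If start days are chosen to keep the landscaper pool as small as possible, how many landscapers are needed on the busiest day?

5

Early-start (WP1@1, WP2@1, WP3@1, WP4@1) gives peak 11: d1:11  d2:9  d3:4  d4:0  d5:0  d6:0.
Shift WP2→4, WP3→4, WP4→5.
Schedule WP1@1, WP2@4, WP3@4, WP4@5: d1:4  d2:4  d3:4  d4:4  d5:5  d6:3 — peak 5.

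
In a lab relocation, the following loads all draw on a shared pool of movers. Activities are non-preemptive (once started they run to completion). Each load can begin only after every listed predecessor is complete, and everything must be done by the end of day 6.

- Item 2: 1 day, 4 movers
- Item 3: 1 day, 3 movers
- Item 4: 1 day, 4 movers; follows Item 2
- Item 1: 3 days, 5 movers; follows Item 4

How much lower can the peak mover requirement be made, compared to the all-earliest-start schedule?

2

Early-start peak: d1:7  d2:4  d3:5  d4:5  d5:5  d6:0 ⇒ 7.
Leveled (Item 2@1, Item 3@2, Item 4@3, Item 1@4): d1:4  d2:3  d3:4  d4:5  d5:5  d6:5 ⇒ 5.
Reduction 7 − 5 = 2.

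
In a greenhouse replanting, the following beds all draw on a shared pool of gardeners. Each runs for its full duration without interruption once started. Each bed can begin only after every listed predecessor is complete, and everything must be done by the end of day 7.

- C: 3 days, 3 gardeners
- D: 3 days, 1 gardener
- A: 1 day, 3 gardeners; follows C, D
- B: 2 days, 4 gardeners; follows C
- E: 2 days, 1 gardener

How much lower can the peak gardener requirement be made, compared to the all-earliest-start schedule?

Early-start peak: d1:5  d2:5  d3:4  d4:7  d5:4  d6:0  d7:0 ⇒ 7.
Leveled (C@1, D@1, A@4, B@6, E@4): d1:4  d2:4  d3:4  d4:4  d5:1  d6:4  d7:4 ⇒ 4.
Reduction 7 − 4 = 3.

3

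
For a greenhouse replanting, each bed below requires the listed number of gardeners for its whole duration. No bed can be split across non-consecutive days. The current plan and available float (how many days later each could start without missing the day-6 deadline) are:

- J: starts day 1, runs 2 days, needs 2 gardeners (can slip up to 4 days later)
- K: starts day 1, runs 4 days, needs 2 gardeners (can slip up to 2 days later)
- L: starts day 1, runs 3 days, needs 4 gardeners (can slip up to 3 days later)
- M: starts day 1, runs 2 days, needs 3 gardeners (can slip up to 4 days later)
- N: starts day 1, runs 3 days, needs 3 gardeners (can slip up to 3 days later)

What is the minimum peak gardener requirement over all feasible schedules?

Early-start (J@1, K@1, L@1, M@1, N@1) gives peak 14: d1:14  d2:14  d3:9  d4:2  d5:0  d6:0.
Shift L→4, M→5.
Schedule J@1, K@1, L@4, M@5, N@1: d1:7  d2:7  d3:5  d4:6  d5:7  d6:7 — peak 7.
Total gardener-days = 39 over 6 days ⇒ peak ≥ ⌈39/6⌉ = 7, so 7 is optimal.

7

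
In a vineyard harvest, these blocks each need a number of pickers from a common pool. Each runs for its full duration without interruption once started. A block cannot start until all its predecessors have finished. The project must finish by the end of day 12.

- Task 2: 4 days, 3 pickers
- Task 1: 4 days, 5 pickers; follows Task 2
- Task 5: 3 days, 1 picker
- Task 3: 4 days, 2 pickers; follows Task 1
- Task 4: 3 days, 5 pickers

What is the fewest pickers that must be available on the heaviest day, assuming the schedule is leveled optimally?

Early-start (Task 2@1, Task 1@5, Task 5@1, Task 3@9, Task 4@1) gives peak 9: d1:9  d2:9  d3:9  d4:3  d5:5  d6:5  d7:5  d8:5  d9:2  d10:2  d11:2  d12:2.
Shift Task 4→9.
Schedule Task 2@1, Task 1@5, Task 5@1, Task 3@9, Task 4@9: d1:4  d2:4  d3:4  d4:3  d5:5  d6:5  d7:5  d8:5  d9:7  d10:7  d11:7  d12:2 — peak 7.

7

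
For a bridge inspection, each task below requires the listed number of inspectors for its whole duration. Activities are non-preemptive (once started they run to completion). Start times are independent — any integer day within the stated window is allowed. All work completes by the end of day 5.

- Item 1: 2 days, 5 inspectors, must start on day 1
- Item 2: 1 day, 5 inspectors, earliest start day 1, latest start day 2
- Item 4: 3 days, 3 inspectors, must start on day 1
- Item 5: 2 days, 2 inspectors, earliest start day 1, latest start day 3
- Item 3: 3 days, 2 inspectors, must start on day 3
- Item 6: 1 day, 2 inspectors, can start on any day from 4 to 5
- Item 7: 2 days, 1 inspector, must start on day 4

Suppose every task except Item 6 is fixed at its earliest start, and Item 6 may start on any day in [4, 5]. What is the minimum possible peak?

Item 6@4: d1:15  d2:10  d3:5  d4:5  d5:3 → peak 15
Item 6@5: d1:15  d2:10  d3:5  d4:3  d5:5 → peak 15
Best is Item 6@4, peak 15.

15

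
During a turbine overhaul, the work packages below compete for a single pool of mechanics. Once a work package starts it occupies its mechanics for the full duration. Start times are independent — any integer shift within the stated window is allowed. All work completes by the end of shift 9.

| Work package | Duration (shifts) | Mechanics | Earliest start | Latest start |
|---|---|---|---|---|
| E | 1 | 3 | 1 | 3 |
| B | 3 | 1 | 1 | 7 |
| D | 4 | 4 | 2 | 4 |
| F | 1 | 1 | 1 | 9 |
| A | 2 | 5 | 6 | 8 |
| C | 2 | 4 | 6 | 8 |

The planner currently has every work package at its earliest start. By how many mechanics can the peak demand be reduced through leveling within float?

4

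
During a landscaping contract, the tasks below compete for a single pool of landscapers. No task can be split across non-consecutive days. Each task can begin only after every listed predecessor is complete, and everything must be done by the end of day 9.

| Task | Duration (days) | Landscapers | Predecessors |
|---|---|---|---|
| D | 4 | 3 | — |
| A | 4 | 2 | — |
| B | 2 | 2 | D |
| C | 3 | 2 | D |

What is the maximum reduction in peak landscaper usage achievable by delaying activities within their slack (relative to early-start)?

1

Early-start peak: d1:5  d2:5  d3:5  d4:5  d5:4  d6:4  d7:2  d8:0  d9:0 ⇒ 5.
Leveled (D@1, A@5, B@5, C@7): d1:3  d2:3  d3:3  d4:3  d5:4  d6:4  d7:4  d8:4  d9:2 ⇒ 4.
Reduction 5 − 4 = 1.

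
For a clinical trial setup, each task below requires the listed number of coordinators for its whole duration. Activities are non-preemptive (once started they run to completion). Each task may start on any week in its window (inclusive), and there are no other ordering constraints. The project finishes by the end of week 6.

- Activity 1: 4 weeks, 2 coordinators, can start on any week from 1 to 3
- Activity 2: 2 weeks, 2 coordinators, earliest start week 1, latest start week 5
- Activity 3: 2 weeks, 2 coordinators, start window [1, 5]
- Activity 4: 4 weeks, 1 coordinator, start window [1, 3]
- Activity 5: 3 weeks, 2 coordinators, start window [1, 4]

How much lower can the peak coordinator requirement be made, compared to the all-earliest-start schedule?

4

Early-start peak: w1:9  w2:9  w3:5  w4:3  w5:0  w6:0 ⇒ 9.
Leveled (Activity 1@1, Activity 2@1, Activity 3@5, Activity 4@1, Activity 5@3): w1:5  w2:5  w3:5  w4:5  w5:4  w6:2 ⇒ 5.
Reduction 9 − 5 = 4.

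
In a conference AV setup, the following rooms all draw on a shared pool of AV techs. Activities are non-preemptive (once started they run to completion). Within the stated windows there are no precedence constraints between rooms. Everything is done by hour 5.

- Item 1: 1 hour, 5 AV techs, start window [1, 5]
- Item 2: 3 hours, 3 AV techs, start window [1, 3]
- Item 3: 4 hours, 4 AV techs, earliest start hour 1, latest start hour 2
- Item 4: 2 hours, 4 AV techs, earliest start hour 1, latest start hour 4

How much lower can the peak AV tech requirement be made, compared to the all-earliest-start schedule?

Early-start peak: h1:16  h2:11  h3:7  h4:4  h5:0 ⇒ 16.
Leveled (Item 1@1, Item 2@1, Item 3@2, Item 4@4): h1:8  h2:7  h3:7  h4:8  h5:8 ⇒ 8.
Reduction 16 − 8 = 8.

8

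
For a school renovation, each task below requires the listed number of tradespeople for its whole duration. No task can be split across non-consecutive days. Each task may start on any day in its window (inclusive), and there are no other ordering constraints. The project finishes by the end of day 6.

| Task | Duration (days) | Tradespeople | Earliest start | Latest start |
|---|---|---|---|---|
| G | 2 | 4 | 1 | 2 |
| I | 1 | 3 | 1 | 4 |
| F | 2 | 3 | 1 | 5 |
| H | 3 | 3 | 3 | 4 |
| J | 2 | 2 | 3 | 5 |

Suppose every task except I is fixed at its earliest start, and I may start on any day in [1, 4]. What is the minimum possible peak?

8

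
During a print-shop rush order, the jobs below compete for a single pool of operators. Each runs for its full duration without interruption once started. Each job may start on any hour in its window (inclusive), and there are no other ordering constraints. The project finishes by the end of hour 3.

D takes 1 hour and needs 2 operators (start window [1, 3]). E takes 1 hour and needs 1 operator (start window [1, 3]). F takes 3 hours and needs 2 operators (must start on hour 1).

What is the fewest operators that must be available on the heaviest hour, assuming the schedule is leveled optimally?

4

Early-start (D@1, E@1, F@1) gives peak 5: h1:5  h2:2  h3:2.
Shift E→2.
Schedule D@1, E@2, F@1: h1:4  h2:3  h3:2 — peak 4.
No arrangement of the 9 feasible schedules does better.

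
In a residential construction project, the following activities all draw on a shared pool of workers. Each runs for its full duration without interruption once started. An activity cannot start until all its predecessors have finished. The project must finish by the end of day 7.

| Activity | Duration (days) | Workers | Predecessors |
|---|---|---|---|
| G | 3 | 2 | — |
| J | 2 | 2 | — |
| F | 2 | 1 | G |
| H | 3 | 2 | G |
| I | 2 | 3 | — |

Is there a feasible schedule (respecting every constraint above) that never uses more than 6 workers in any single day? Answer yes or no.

yes

Schedule G@1, J@1, F@4, H@4, I@6: d1:4  d2:4  d3:2  d4:3  d5:3  d6:5  d7:3 — peak 5 ≤ 6.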